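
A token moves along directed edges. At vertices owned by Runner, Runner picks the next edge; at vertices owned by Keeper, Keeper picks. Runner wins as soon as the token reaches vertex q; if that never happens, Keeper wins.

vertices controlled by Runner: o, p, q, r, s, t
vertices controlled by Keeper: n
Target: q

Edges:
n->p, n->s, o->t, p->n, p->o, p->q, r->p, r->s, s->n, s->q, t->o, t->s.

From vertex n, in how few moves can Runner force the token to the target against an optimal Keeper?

A0 = {q}
A1: add {p, s} — p (Runner) has p→q; s (Runner) has s→q.
A2: add {n, r, t} — n (Keeper): all of {p, s} already in; r (Runner) has r→p; t (Runner) has t→s.
n enters the attractor at level 2, so Runner can force the target in 2 moves from there.

2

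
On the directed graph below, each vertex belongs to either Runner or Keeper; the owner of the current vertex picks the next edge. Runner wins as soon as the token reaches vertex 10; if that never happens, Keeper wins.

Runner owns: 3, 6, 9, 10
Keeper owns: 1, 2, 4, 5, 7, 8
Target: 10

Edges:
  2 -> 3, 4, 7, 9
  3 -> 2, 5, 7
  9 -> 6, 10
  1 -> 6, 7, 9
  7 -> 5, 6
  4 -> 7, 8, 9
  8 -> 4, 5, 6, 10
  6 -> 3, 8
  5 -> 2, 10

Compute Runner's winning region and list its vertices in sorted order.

A0 = {10}
A1: add {9} — 9 (Runner) has 9→10.
A2 = A1; e.g. 1 (Keeper) can still go to 6. Fixed point.
Runner's winning region = {9, 10}.

9, 10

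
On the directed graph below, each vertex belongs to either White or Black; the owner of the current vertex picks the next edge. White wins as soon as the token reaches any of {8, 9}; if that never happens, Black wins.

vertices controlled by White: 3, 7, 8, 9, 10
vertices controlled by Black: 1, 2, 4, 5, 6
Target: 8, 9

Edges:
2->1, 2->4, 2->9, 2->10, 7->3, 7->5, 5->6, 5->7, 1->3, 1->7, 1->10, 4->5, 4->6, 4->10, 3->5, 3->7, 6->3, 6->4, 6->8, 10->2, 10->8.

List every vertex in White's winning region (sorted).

8, 9, 10

A0 = {8, 9}
A1: add {10} — 10 (White) has 10→8.
A2 = A1; e.g. 1 (Black) can still go to 3. Fixed point.
White's winning region = {8, 9, 10}.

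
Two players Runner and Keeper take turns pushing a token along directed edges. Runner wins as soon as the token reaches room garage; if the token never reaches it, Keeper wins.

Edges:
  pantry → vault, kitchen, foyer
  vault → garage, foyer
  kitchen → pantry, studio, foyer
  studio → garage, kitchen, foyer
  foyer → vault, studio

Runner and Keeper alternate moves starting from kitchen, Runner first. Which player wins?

Runner

Track states (vertex, player-to-move).
A0 = {(garage,Runner), (garage,Keeper)}
A1: add {(vault,Runner), (studio,Runner)}.
A2: add {(foyer,Keeper)}.
A3: add {(pantry,Runner), (kitchen,Runner)}.
(kitchen,Runner) ∈ A3 ⇒ Runner forces the target.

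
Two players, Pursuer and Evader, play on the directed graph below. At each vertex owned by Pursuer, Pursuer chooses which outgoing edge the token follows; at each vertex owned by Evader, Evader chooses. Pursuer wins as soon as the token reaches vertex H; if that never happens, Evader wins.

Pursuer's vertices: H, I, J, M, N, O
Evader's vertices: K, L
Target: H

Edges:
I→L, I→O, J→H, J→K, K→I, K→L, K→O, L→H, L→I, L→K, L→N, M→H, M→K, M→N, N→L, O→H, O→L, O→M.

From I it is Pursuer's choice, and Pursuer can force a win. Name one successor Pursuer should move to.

A0 = {H}
A1: add {J, M, O} — J (Pursuer) has J→H; M (Pursuer) has M→H; O (Pursuer) has O→H.
A2: add {I} — I (Pursuer) has I→O.
A3 = A2; e.g. K (Evader) can still go to L. Fixed point.
From I, successor O is in the attractor (rank 1); the other successor L is not.

O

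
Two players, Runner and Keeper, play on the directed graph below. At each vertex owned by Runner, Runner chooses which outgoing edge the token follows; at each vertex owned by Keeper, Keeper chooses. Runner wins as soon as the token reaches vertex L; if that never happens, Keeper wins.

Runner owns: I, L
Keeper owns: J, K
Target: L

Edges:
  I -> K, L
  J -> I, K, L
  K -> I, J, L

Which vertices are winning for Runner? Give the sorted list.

A0 = {L}
A1: add {I} — I (Runner) has I→L.
A2 = A1; e.g. J (Keeper) can still go to K. Fixed point.
Runner's winning region = {I, L}.

I, L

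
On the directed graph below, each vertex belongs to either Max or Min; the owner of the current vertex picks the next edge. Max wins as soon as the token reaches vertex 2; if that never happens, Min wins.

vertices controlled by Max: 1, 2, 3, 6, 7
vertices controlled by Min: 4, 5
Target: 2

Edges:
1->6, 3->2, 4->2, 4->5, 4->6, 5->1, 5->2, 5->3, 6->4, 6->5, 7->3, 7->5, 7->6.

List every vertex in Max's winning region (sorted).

2, 3, 7

A0 = {2}
A1: add {3} — 3 (Max) has 3→2.
A2: add {7} — 7 (Max) has 7→3.
A3 = A2; e.g. 1 (Max) has no edge into A2. Fixed point.
Max's winning region = {2, 3, 7}.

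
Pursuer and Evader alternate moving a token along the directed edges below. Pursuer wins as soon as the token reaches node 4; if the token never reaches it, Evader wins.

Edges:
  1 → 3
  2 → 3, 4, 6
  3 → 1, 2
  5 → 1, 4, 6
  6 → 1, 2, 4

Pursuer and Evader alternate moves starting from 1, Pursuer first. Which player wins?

Track states (vertex, player-to-move).
A0 = {(4,Pursuer), (4,Evader)}
A1: add {(2,Pursuer), (5,Pursuer), (6,Pursuer)}.
A2 = A1; e.g. (1,Pursuer) stays out. (1,Pursuer) never enters ⇒ Evader avoids the target.

Evader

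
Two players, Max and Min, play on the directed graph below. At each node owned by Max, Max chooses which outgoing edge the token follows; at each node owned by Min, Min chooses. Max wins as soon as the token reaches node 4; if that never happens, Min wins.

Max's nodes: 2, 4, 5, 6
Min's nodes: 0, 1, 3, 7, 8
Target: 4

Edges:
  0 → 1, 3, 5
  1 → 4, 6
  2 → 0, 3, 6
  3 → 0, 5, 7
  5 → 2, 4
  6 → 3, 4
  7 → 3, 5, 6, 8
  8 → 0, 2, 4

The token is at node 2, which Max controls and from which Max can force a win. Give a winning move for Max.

A0 = {4}
A1: add {5, 6} — 5 (Max) has 5→4; 6 (Max) has 6→4.
A2: add {1, 2} — 1 (Min): all of {4, 6} already in; 2 (Max) has 2→6.
A3 = A2; e.g. 0 (Min) can still go to 3. Fixed point.
From 2, successor 6 is in the attractor (rank 1); the other successors 0, 3 are not.

6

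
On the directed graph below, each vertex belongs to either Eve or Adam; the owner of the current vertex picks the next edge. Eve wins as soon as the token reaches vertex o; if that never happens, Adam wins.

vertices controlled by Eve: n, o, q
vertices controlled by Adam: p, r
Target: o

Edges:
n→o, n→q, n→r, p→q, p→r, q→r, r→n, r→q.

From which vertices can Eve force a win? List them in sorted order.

A0 = {o}
A1: add {n} — n (Eve) has n→o.
A2 = A1; e.g. p (Adam) can still go to q. Fixed point.
Eve's winning region = {n, o}.

n, o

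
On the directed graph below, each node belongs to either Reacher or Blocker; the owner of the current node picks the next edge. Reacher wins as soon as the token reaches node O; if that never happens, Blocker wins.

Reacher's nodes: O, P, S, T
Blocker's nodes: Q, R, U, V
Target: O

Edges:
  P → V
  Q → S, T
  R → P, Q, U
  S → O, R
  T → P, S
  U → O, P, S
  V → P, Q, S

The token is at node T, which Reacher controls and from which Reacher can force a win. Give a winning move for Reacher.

A0 = {O}
A1: add {S} — S (Reacher) has S→O.
A2: add {T} — T (Reacher) has T→S.
A3: add {Q} — Q (Blocker): all of {S, T} already in.
A4 = A3; e.g. P (Reacher) has no edge into A3. Fixed point.
From T, successor S is in the attractor (rank 1); the other successor P is not.

S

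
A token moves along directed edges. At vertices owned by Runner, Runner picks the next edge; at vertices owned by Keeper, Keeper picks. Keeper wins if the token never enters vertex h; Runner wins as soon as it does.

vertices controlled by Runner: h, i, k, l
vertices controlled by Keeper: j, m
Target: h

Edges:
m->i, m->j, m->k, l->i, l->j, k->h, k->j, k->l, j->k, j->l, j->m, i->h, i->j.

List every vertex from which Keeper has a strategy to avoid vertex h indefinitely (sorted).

j, m

A0 = {h}
A1: add {i, k} — i (Runner) has i→h; k (Runner) has k→h.
A2: add {l} — l (Runner) has l→i.
A3 = A2; e.g. j (Keeper) can still go to m. Fixed point.
Runner's attractor = {h, i, k, l}; Keeper avoids the target exactly from the complement.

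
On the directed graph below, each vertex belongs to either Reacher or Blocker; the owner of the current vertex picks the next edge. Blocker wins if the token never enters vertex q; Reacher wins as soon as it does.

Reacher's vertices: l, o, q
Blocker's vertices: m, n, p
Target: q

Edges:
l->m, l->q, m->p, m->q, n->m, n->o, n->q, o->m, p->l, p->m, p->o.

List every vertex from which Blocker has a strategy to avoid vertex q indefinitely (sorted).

A0 = {q}
A1: add {l} — l (Reacher) has l→q.
A2 = A1; e.g. m (Blocker) can still go to p. Fixed point.
Reacher's attractor = {l, q}; Blocker avoids the target exactly from the complement.

m, n, o, p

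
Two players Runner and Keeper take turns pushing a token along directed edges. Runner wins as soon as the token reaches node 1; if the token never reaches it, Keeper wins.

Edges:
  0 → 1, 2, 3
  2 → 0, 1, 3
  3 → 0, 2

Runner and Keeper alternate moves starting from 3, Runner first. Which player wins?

Track states (vertex, player-to-move).
A0 = {(1,Runner), (1,Keeper)}
A1: add {(0,Runner), (2,Runner)}.
A2: add {(3,Keeper)}.
A3 = A2; e.g. (0,Keeper) stays out. (3,Runner) never enters ⇒ Keeper avoids the target.

Keeper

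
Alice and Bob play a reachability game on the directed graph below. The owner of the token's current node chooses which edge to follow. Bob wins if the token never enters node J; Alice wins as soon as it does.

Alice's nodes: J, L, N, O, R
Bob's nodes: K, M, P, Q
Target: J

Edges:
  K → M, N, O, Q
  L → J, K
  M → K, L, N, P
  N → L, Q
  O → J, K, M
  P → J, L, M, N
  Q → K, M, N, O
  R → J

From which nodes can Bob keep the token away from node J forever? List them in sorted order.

K, M, P, Q

A0 = {J}
A1: add {L, O, R} — L (Alice) has L→J; O (Alice) has O→J; R (Alice) has R→J.
A2: add {N} — N (Alice) has N→L.
A3 = A2; e.g. K (Bob) can still go to M. Fixed point.
Alice's attractor = {J, L, N, O, R}; Bob avoids the target exactly from the complement.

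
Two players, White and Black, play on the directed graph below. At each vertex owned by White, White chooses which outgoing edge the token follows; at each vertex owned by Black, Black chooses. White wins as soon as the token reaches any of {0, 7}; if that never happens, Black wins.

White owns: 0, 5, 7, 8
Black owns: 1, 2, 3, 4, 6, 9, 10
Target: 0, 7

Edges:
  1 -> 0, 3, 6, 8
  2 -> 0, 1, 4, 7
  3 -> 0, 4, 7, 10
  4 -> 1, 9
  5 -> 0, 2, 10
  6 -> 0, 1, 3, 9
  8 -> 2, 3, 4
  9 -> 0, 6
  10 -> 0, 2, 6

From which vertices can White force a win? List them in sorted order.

A0 = {0, 7}
A1: add {5} — 5 (White) has 5→0.
A2 = A1; e.g. 1 (Black) can still go to 3. Fixed point.
White's winning region = {0, 5, 7}.

0, 5, 7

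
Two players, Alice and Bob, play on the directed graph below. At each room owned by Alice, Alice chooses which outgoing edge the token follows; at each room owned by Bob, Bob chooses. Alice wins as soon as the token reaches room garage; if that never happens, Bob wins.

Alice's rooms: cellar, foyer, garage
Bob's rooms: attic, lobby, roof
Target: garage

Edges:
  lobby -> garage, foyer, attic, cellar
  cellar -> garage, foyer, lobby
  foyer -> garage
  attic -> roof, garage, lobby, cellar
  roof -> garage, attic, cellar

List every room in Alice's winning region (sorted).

A0 = {garage}
A1: add {cellar, foyer} — foyer (Alice) has foyer→garage; cellar (Alice) has cellar→garage.
A2 = A1; e.g. roof (Bob) can still go to attic. Fixed point.
Alice's winning region = {cellar, foyer, garage}.

cellar, foyer, garage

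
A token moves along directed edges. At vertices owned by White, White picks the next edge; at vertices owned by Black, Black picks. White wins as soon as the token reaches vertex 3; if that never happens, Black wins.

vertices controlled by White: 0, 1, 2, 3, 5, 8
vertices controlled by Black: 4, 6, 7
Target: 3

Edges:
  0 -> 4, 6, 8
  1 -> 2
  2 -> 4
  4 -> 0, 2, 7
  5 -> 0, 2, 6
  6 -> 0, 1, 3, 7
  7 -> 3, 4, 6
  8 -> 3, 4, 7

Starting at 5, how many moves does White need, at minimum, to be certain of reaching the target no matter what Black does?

3

A0 = {3}
A1: add {8} — 8 (White) has 8→3.
A2: add {0} — 0 (White) has 0→8.
A3: add {5} — 5 (White) has 5→0.
A4 = A3; e.g. 1 (White) has no edge into A3. Fixed point.
5 enters the attractor at level 3, so White can force the target in 3 moves from there.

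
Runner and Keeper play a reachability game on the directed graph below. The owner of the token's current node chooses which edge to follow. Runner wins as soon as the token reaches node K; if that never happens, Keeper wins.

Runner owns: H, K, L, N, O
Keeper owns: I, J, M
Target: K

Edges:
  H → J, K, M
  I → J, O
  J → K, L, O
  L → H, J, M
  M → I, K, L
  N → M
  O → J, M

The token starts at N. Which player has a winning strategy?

A0 = {K}
A1: add {H} — H (Runner) has H→K.
A2: add {L} — L (Runner) has L→H.
A3 = A2; e.g. I (Keeper) can still go to J. Fixed point.
N never enters the attractor, so Keeper can avoid the target forever.

Keeper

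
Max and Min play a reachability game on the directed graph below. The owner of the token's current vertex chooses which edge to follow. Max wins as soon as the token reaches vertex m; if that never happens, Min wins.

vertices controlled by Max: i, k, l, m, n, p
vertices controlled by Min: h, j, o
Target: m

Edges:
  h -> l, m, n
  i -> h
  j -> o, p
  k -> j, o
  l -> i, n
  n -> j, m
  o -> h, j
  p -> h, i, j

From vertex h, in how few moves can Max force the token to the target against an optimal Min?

A0 = {m}
A1: add {n} — n (Max) has n→m.
A2: add {l} — l (Max) has l→n.
A3: add {h} — h (Min): all of {l, m, n} already in.
h enters the attractor at level 3, so Max can force the target in 3 moves from there.

3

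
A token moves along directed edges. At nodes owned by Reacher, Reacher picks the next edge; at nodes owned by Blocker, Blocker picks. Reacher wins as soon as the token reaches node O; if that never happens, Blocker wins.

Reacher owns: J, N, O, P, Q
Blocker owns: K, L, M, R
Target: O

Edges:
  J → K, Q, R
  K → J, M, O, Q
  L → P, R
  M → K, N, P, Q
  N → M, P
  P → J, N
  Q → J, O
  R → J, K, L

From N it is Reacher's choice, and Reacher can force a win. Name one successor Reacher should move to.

A0 = {O}
A1: add {Q} — Q (Reacher) has Q→O.
A2: add {J} — J (Reacher) has J→Q.
A3: add {P} — P (Reacher) has P→J.
A4: add {N} — N (Reacher) has N→P.
A5 = A4; e.g. K (Blocker) can still go to M. Fixed point.
From N, successor P is in the attractor (rank 3); the other successor M is not.

P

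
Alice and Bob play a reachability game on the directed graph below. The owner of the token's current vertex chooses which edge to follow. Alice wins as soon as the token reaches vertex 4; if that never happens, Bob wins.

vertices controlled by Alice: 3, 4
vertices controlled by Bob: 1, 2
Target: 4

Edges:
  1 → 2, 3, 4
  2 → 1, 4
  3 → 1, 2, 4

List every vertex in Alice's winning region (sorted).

3, 4

A0 = {4}
A1: add {3} — 3 (Alice) has 3→4.
A2 = A1; e.g. 1 (Bob) can still go to 2. Fixed point.
Alice's winning region = {3, 4}.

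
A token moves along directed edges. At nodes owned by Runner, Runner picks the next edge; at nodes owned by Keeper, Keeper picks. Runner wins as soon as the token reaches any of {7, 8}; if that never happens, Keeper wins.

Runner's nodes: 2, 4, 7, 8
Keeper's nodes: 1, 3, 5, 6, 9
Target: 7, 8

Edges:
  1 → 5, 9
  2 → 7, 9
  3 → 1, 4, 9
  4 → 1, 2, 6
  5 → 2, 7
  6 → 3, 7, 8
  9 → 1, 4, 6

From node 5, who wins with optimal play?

A0 = {7, 8}
A1: add {2} — 2 (Runner) has 2→7.
A2: add {4, 5} — 4 (Runner) has 4→2; 5 (Keeper): all of {2, 7} already in.
A3 = A2; e.g. 1 (Keeper) can still go to 9. Fixed point.
5 ∈ A2, so Runner can force the target.

Runner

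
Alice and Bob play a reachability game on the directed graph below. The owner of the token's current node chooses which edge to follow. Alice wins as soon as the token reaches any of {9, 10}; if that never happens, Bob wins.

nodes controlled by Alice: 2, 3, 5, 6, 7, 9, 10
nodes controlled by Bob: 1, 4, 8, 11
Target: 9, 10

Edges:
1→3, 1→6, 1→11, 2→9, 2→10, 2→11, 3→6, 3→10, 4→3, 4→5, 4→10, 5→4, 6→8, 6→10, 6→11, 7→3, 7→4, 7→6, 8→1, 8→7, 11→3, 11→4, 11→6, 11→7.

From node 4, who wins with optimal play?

A0 = {9, 10}
A1: add {2, 3, 6} — 2 (Alice) has 2→9; 3 (Alice) has 3→10; 6 (Alice) has 6→10.
A2: add {7} — 7 (Alice) has 7→3.
A3 = A2; e.g. 1 (Bob) can still go to 11. Fixed point.
4 never enters the attractor, so Bob can avoid the target forever.

Bob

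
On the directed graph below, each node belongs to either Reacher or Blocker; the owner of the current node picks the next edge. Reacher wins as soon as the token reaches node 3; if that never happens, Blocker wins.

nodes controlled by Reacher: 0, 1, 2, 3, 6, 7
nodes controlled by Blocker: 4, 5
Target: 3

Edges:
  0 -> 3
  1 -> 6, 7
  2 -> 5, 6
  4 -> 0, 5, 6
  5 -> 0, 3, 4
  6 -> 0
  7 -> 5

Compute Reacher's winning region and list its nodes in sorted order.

0, 1, 2, 3, 6

A0 = {3}
A1: add {0} — 0 (Reacher) has 0→3.
A2: add {6} — 6 (Reacher) has 6→0.
A3: add {1, 2} — 1 (Reacher) has 1→6; 2 (Reacher) has 2→6.
A4 = A3; e.g. 4 (Blocker) can still go to 5. Fixed point.
Reacher's winning region = {0, 1, 2, 3, 6}.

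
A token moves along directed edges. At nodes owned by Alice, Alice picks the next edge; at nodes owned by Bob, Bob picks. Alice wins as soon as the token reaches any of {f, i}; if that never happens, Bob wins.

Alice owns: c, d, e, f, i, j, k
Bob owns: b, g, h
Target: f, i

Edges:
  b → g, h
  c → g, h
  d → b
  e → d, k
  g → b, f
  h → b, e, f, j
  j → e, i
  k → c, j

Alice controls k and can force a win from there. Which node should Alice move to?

A0 = {f, i}
A1: add {j} — j (Alice) has j→i.
A2: add {k} — k (Alice) has k→j.
A3: add {e} — e (Alice) has e→k.
A4 = A3; e.g. b (Bob) can still go to g. Fixed point.
From k, successor j is in the attractor (rank 1); the other successor c is not.

j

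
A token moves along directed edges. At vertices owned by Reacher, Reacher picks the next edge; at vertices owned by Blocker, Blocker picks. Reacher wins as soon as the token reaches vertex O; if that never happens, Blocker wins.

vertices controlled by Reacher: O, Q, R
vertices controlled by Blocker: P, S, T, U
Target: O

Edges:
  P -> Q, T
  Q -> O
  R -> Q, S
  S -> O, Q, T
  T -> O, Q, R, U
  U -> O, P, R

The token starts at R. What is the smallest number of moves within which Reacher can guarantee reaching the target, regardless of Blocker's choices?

2

A0 = {O}
A1: add {Q} — Q (Reacher) has Q→O.
A2: add {R} — R (Reacher) has R→Q.
A3 = A2; e.g. P (Blocker) can still go to T. Fixed point.
R enters the attractor at level 2, so Reacher can force the target in 2 moves from there.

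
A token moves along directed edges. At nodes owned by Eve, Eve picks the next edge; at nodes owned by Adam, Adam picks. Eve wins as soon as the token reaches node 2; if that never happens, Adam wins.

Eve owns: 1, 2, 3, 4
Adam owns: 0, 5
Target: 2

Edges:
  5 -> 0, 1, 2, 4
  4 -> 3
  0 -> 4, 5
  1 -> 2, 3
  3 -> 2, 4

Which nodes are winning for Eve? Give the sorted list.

1, 2, 3, 4

A0 = {2}
A1: add {1, 3} — 1 (Eve) has 1→2; 3 (Eve) has 3→2.
A2: add {4} — 4 (Eve) has 4→3.
A3 = A2; e.g. 0 (Adam) can still go to 5. Fixed point.
Eve's winning region = {1, 2, 3, 4}.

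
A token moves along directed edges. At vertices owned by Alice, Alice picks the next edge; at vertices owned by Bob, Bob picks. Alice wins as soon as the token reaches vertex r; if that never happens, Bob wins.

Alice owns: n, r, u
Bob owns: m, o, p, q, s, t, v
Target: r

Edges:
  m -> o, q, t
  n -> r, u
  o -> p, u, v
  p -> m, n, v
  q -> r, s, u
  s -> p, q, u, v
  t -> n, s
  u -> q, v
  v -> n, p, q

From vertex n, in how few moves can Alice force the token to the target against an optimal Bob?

A0 = {r}
A1: add {n} — n (Alice) has n→r.
A2 = A1; e.g. m (Bob) can still go to o. Fixed point.
n enters the attractor at level 1, so Alice can force the target in 1 move from there.

1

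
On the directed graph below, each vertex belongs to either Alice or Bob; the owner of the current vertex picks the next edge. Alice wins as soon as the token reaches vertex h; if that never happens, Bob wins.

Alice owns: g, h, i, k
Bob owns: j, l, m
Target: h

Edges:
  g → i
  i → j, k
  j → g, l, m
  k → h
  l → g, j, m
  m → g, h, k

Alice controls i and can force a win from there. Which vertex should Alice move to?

A0 = {h}
A1: add {k} — k (Alice) has k→h.
A2: add {i} — i (Alice) has i→k.
A3: add {g} — g (Alice) has g→i.
A4: add {m} — m (Bob): all of {g, h, k} already in.
A5 = A4; e.g. j (Bob) can still go to l. Fixed point.
From i, successor k is in the attractor (rank 1); the other successor j is not.

k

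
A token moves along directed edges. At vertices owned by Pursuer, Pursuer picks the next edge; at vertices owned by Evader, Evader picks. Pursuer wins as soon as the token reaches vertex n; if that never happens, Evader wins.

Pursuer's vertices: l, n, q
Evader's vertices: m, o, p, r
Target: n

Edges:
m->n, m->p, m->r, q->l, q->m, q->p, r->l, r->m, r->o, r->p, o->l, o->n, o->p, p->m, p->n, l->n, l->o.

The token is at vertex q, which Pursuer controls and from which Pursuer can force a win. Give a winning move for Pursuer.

A0 = {n}
A1: add {l} — l (Pursuer) has l→n.
A2: add {q} — q (Pursuer) has q→l.
A3 = A2; e.g. m (Evader) can still go to p. Fixed point.
From q, successor l is in the attractor (rank 1); the other successors m, p are not.

l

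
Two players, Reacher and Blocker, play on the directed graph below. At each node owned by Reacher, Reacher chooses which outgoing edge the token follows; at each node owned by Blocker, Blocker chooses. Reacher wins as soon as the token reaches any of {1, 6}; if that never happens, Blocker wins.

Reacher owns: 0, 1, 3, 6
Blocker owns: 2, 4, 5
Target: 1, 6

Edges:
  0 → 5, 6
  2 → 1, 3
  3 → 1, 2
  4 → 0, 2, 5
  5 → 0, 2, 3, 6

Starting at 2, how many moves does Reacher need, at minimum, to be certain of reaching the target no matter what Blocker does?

A0 = {1, 6}
A1: add {0, 3} — 0 (Reacher) has 0→6; 3 (Reacher) has 3→1.
A2: add {2} — 2 (Blocker): all of {1, 3} already in.
2 enters the attractor at level 2, so Reacher can force the target in 2 moves from there.

2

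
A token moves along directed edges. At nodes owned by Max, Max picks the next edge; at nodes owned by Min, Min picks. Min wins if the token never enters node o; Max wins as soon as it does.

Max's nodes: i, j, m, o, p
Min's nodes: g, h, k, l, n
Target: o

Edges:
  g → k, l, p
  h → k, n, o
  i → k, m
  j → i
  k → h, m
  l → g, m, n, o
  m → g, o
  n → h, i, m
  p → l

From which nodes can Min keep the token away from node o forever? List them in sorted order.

g, h, k, l, n, p

A0 = {o}
A1: add {m} — m (Max) has m→o.
A2: add {i} — i (Max) has i→m.
A3: add {j} — j (Max) has j→i.
A4 = A3; e.g. g (Min) can still go to k. Fixed point.
Max's attractor = {i, j, m, o}; Min avoids the target exactly from the complement.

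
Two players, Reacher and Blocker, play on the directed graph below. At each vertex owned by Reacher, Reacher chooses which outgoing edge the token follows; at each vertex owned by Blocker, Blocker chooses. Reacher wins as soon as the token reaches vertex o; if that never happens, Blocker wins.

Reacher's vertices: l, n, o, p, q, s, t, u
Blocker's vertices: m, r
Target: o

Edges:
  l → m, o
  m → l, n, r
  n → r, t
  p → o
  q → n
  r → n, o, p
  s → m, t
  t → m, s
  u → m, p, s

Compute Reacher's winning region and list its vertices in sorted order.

A0 = {o}
A1: add {l, p} — l (Reacher) has l→o; p (Reacher) has p→o.
A2: add {u} — u (Reacher) has u→p.
A3 = A2; e.g. m (Blocker) can still go to n. Fixed point.
Reacher's winning region = {l, o, p, u}.

l, o, p, u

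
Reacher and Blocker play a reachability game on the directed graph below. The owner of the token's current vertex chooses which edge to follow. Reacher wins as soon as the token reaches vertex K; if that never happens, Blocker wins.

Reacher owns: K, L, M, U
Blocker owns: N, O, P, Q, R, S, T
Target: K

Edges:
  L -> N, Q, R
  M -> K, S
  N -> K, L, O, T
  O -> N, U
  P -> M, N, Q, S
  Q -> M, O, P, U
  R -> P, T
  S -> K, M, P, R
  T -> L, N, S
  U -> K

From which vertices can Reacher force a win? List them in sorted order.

K, M, U

A0 = {K}
A1: add {M, U} — M (Reacher) has M→K; U (Reacher) has U→K.
A2 = A1; e.g. L (Reacher) has no edge into A1. Fixed point.
Reacher's winning region = {K, M, U}.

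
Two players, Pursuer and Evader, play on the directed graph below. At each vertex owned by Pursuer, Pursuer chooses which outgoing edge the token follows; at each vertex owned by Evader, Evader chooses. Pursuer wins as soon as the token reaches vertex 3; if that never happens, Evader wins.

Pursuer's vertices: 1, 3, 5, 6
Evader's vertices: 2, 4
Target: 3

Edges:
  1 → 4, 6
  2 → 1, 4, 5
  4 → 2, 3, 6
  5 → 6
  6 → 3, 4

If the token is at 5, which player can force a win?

Pursuer

A0 = {3}
A1: add {6} — 6 (Pursuer) has 6→3.
A2: add {1, 5} — 1 (Pursuer) has 1→6; 5 (Pursuer) has 5→6.
A3 = A2; e.g. 2 (Evader) can still go to 4. Fixed point.
5 ∈ A2, so Pursuer can force the target.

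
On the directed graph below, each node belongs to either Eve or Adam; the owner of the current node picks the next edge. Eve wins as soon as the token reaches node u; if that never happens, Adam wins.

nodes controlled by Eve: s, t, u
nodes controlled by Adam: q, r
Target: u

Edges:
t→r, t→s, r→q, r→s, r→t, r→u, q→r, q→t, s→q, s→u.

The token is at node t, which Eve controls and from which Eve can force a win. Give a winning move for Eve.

s

A0 = {u}
A1: add {s} — s (Eve) has s→u.
A2: add {t} — t (Eve) has t→s.
A3 = A2; e.g. q (Adam) can still go to r. Fixed point.
From t, successor s is in the attractor (rank 1); the other successor r is not.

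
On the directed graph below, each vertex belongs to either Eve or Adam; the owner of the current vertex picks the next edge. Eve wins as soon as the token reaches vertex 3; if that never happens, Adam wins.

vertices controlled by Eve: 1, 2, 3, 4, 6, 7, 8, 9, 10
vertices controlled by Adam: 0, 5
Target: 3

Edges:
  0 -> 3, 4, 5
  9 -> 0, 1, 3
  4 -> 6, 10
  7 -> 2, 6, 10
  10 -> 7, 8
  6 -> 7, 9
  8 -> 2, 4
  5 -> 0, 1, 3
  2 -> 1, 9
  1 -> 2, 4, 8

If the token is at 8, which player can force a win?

Eve

A0 = {3}
A1: add {9} — 9 (Eve) has 9→3.
A2: add {2, 6} — 2 (Eve) has 2→9; 6 (Eve) has 6→9.
A3: add {1, 4, 7, 8} — 1 (Eve) has 1→2; 4 (Eve) has 4→6; 7 (Eve) has 7→2; 8 (Eve) has 8→2.
8 ∈ A3, so Eve can force the target.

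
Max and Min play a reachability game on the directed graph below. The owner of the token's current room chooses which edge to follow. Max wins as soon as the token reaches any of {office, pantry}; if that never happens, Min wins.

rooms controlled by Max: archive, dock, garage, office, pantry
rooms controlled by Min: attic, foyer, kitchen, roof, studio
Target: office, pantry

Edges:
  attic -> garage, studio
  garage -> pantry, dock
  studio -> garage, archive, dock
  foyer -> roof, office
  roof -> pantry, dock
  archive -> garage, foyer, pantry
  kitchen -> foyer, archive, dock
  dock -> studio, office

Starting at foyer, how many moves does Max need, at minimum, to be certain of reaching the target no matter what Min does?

3

A0 = {office, pantry}
A1: add {archive, dock, garage} — garage (Max) has garage→pantry; archive (Max) has archive→pantry; dock (Max) has dock→office.
A2: add {roof, studio} — studio (Min): all of {garage, archive, dock} already in; roof (Min): all of {pantry, dock} already in.
A3: add {attic, foyer} — attic (Min): all of {garage, studio} already in; foyer (Min): all of {roof, office} already in.
foyer enters the attractor at level 3, so Max can force the target in 3 moves from there.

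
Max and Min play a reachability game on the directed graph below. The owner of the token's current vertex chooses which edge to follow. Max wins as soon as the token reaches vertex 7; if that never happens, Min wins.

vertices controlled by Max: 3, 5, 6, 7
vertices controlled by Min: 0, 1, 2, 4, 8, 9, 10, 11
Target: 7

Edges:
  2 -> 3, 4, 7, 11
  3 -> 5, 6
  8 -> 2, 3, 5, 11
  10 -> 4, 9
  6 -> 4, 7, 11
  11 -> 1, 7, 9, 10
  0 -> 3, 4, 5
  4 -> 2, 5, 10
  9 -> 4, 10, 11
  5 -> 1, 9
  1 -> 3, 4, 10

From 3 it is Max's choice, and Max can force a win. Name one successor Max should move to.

A0 = {7}
A1: add {6} — 6 (Max) has 6→7.
A2: add {3} — 3 (Max) has 3→6.
A3 = A2; e.g. 0 (Min) can still go to 4. Fixed point.
From 3, successor 6 is in the attractor (rank 1); the other successor 5 is not.

6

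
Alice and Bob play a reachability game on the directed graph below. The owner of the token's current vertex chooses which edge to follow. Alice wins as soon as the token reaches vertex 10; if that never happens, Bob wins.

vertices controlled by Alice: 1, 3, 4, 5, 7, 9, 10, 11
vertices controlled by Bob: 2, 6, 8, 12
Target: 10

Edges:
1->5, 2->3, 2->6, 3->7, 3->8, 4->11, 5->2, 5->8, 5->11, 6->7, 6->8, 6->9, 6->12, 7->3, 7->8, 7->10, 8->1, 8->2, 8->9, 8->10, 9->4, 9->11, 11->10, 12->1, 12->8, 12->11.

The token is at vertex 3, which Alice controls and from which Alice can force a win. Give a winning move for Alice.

A0 = {10}
A1: add {7, 11} — 7 (Alice) has 7→10; 11 (Alice) has 11→10.
A2: add {3, 4, 5, 9} — 3 (Alice) has 3→7; 4 (Alice) has 4→11; 5 (Alice) has 5→11; 9 (Alice) has 9→11.
A3: add {1} — 1 (Alice) has 1→5.
A4 = A3; e.g. 2 (Bob) can still go to 6. Fixed point.
From 3, successor 7 is in the attractor (rank 1); the other successor 8 is not.

7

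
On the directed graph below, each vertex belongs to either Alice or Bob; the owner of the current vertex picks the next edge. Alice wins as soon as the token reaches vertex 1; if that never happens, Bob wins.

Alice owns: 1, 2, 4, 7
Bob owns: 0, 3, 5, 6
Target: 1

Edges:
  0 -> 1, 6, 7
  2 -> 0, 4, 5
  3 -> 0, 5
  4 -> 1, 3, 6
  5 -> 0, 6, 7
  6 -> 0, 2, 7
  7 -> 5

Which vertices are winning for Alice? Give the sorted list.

A0 = {1}
A1: add {4} — 4 (Alice) has 4→1.
A2: add {2} — 2 (Alice) has 2→4.
A3 = A2; e.g. 0 (Bob) can still go to 6. Fixed point.
Alice's winning region = {1, 2, 4}.

1, 2, 4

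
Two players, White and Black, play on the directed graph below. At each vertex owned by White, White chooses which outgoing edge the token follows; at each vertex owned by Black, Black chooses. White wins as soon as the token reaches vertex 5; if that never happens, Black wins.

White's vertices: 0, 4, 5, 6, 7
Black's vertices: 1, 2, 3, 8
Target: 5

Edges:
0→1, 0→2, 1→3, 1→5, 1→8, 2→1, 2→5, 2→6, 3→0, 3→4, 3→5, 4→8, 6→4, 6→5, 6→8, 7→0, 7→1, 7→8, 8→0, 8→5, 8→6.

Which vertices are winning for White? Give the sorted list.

A0 = {5}
A1: add {6} — 6 (White) has 6→5.
A2 = A1; e.g. 0 (White) has no edge into A1. Fixed point.
White's winning region = {5, 6}.

5, 6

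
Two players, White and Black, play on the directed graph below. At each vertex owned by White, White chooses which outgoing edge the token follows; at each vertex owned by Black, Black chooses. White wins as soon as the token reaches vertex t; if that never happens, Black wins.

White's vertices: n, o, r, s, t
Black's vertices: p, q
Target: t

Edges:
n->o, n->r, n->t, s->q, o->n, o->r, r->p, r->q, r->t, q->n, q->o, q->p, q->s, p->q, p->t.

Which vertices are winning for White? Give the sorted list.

n, o, r, t

A0 = {t}
A1: add {n, r} — n (White) has n→t; r (White) has r→t.
A2: add {o} — o (White) has o→n.
A3 = A2; e.g. p (Black) can still go to q. Fixed point.
White's winning region = {n, o, r, t}.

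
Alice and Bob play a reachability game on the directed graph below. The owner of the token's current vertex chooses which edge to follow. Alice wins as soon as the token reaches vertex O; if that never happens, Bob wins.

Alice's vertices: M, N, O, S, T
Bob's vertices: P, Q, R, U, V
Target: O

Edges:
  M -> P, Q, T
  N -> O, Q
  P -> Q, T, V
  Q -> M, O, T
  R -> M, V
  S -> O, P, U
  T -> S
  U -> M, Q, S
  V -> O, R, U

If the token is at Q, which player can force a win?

Alice

A0 = {O}
A1: add {N, S} — N (Alice) has N→O; S (Alice) has S→O.
A2: add {T} — T (Alice) has T→S.
A3: add {M} — M (Alice) has M→T.
A4: add {Q} — Q (Bob): all of {M, O, T} already in.
Q ∈ A4, so Alice can force the target.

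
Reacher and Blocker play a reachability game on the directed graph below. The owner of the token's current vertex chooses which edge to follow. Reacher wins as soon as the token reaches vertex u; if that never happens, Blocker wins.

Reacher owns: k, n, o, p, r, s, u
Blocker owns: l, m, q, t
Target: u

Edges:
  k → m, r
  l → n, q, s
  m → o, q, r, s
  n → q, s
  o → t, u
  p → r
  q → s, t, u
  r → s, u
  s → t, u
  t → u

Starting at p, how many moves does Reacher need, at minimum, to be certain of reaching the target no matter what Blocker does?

2

A0 = {u}
A1: add {o, r, s, t} — o (Reacher) has o→u; r (Reacher) has r→u; s (Reacher) has s→u; t (Blocker): all of {u} already in.
A2: add {k, n, p, q} — k (Reacher) has k→r; n (Reacher) has n→s; p (Reacher) has p→r; q (Blocker): all of {s, t, u} already in.
p enters the attractor at level 2, so Reacher can force the target in 2 moves from there.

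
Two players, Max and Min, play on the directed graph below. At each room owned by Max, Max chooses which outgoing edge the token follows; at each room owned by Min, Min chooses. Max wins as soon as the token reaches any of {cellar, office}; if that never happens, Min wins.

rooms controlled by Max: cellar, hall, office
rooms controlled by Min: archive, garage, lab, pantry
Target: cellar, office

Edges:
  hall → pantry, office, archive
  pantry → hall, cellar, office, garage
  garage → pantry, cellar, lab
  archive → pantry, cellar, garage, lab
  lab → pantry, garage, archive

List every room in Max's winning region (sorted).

cellar, hall, office

A0 = {cellar, office}
A1: add {hall} — hall (Max) has hall→office.
A2 = A1; e.g. pantry (Min) can still go to garage. Fixed point.
Max's winning region = {cellar, hall, office}.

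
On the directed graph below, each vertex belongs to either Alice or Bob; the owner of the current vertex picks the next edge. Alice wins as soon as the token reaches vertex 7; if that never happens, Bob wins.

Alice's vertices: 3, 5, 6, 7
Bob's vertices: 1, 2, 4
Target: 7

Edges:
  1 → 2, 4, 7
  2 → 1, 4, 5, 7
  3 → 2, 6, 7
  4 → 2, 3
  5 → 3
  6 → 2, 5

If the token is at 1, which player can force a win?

Bob

A0 = {7}
A1: add {3} — 3 (Alice) has 3→7.
A2: add {5} — 5 (Alice) has 5→3.
A3: add {6} — 6 (Alice) has 6→5.
A4 = A3; e.g. 1 (Bob) can still go to 2. Fixed point.
1 never enters the attractor, so Bob can avoid the target forever.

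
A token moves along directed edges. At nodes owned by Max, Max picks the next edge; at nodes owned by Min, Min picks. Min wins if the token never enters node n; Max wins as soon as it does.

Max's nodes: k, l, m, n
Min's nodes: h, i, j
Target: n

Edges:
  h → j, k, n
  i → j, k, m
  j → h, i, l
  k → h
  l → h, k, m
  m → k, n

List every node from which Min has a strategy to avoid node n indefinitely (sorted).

A0 = {n}
A1: add {m} — m (Max) has m→n.
A2: add {l} — l (Max) has l→m.
A3 = A2; e.g. h (Min) can still go to j. Fixed point.
Max's attractor = {l, m, n}; Min avoids the target exactly from the complement.

h, i, j, k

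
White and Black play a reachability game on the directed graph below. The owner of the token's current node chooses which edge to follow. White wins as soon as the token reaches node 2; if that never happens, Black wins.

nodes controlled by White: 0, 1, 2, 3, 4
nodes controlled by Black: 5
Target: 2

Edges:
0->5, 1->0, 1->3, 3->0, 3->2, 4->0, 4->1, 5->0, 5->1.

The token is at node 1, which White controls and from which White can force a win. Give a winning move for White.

A0 = {2}
A1: add {3} — 3 (White) has 3→2.
A2: add {1} — 1 (White) has 1→3.
A3: add {4} — 4 (White) has 4→1.
A4 = A3; e.g. 0 (White) has no edge into A3. Fixed point.
From 1, successor 3 is in the attractor (rank 1); the other successor 0 is not.

3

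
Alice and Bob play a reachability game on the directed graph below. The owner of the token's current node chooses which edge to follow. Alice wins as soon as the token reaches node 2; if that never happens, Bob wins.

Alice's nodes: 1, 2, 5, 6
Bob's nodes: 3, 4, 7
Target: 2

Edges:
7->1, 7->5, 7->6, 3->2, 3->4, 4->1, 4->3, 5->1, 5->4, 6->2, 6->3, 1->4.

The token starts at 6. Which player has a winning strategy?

A0 = {2}
A1: add {6} — 6 (Alice) has 6→2.
A2 = A1; e.g. 1 (Alice) has no edge into A1. Fixed point.
6 ∈ A1, so Alice can force the target.

Alice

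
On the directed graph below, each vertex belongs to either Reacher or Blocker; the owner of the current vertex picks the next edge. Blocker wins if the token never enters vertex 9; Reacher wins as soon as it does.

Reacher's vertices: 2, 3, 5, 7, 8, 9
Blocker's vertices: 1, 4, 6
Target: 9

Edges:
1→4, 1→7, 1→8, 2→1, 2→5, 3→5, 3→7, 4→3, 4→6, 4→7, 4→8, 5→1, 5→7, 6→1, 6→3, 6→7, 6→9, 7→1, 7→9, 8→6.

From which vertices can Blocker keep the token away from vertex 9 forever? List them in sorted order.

A0 = {9}
A1: add {7} — 7 (Reacher) has 7→9.
A2: add {3, 5} — 3 (Reacher) has 3→7; 5 (Reacher) has 5→7.
A3: add {2} — 2 (Reacher) has 2→5.
A4 = A3; e.g. 1 (Blocker) can still go to 4. Fixed point.
Reacher's attractor = {2, 3, 5, 7, 9}; Blocker avoids the target exactly from the complement.

1, 4, 6, 8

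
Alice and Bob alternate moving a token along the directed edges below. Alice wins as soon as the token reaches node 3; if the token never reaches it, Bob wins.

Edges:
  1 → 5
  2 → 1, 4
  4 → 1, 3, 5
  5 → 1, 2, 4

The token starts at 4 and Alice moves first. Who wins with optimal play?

Track states (vertex, player-to-move).
A0 = {(3,Alice), (3,Bob)}
A1: add {(4,Alice)}.
(4,Alice) ∈ A1 ⇒ Alice forces the target.

Alice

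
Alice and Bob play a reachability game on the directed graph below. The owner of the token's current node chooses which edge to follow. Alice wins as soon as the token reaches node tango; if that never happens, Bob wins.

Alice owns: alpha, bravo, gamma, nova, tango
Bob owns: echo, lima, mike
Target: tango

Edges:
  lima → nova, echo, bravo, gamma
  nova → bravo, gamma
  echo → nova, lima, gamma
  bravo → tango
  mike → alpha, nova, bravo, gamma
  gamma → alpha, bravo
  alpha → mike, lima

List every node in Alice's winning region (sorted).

A0 = {tango}
A1: add {bravo} — bravo (Alice) has bravo→tango.
A2: add {gamma, nova} — nova (Alice) has nova→bravo; gamma (Alice) has gamma→bravo.
A3 = A2; e.g. alpha (Alice) has no edge into A2. Fixed point.
Alice's winning region = {bravo, gamma, nova, tango}.

bravo, gamma, nova, tango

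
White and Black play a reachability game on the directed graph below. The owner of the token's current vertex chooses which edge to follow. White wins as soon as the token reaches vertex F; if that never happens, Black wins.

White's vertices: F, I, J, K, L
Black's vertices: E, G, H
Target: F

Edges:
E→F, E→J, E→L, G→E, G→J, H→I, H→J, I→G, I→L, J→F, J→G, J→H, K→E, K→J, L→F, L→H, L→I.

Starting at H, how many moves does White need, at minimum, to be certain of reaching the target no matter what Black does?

A0 = {F}
A1: add {J, L} — J (White) has J→F; L (White) has L→F.
A2: add {E, I, K} — E (Black): all of {F, J, L} already in; I (White) has I→L; K (White) has K→J.
A3: add {G, H} — G (Black): all of {E, J} already in; H (Black): all of {I, J} already in.
A3 = all vertices. Fixed point.
H enters the attractor at level 3, so White can force the target in 3 moves from there.

3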